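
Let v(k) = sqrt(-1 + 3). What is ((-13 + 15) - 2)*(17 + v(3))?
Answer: 0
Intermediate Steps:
v(k) = sqrt(2)
((-13 + 15) - 2)*(17 + v(3)) = ((-13 + 15) - 2)*(17 + sqrt(2)) = (2 - 2)*(17 + sqrt(2)) = 0*(17 + sqrt(2)) = 0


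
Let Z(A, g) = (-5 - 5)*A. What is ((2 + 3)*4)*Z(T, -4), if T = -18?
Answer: 3600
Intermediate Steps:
Z(A, g) = -10*A
((2 + 3)*4)*Z(T, -4) = ((2 + 3)*4)*(-10*(-18)) = (5*4)*180 = 20*180 = 3600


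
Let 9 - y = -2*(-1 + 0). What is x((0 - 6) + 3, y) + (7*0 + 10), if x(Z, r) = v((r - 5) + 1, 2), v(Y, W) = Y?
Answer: 13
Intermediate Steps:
y = 7 (y = 9 - (-2)*(-1 + 0) = 9 - (-2)*(-1) = 9 - 1*2 = 9 - 2 = 7)
x(Z, r) = -4 + r (x(Z, r) = (r - 5) + 1 = (-5 + r) + 1 = -4 + r)
x((0 - 6) + 3, y) + (7*0 + 10) = (-4 + 7) + (7*0 + 10) = 3 + (0 + 10) = 3 + 10 = 13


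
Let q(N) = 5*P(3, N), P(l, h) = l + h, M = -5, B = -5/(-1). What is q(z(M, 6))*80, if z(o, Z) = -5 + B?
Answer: 1200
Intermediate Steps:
B = 5 (B = -5*(-1) = 5)
z(o, Z) = 0 (z(o, Z) = -5 + 5 = 0)
P(l, h) = h + l
q(N) = 15 + 5*N (q(N) = 5*(N + 3) = 5*(3 + N) = 15 + 5*N)
q(z(M, 6))*80 = (15 + 5*0)*80 = (15 + 0)*80 = 15*80 = 1200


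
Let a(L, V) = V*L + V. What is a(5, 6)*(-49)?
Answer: -1764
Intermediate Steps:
a(L, V) = V + L*V (a(L, V) = L*V + V = V + L*V)
a(5, 6)*(-49) = (6*(1 + 5))*(-49) = (6*6)*(-49) = 36*(-49) = -1764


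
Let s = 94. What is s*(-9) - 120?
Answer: -966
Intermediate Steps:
s*(-9) - 120 = 94*(-9) - 120 = -846 - 120 = -966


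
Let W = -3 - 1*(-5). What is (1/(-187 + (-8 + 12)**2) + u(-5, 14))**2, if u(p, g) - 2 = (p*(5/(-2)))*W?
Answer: 21307456/29241 ≈ 728.68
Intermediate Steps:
W = 2 (W = -3 + 5 = 2)
u(p, g) = 2 - 5*p (u(p, g) = 2 + (p*(5/(-2)))*2 = 2 + (p*(5*(-1/2)))*2 = 2 + (p*(-5/2))*2 = 2 - 5*p/2*2 = 2 - 5*p)
(1/(-187 + (-8 + 12)**2) + u(-5, 14))**2 = (1/(-187 + (-8 + 12)**2) + (2 - 5*(-5)))**2 = (1/(-187 + 4**2) + (2 + 25))**2 = (1/(-187 + 16) + 27)**2 = (1/(-171) + 27)**2 = (-1/171 + 27)**2 = (4616/171)**2 = 21307456/29241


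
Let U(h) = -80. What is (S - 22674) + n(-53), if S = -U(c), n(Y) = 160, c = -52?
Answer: -22434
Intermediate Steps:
S = 80 (S = -1*(-80) = 80)
(S - 22674) + n(-53) = (80 - 22674) + 160 = -22594 + 160 = -22434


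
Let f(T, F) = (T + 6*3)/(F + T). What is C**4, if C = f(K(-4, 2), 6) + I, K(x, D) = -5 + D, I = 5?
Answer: 10000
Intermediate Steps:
f(T, F) = (18 + T)/(F + T) (f(T, F) = (T + 18)/(F + T) = (18 + T)/(F + T))
C = 10 (C = (18 + (-5 + 2))/(6 + (-5 + 2)) + 5 = (18 - 3)/(6 - 3) + 5 = 15/3 + 5 = (1/3)*15 + 5 = 5 + 5 = 10)
C**4 = 10**4 = 10000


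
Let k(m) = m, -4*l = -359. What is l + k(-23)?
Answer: 267/4 ≈ 66.750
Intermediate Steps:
l = 359/4 (l = -¼*(-359) = 359/4 ≈ 89.750)
l + k(-23) = 359/4 - 23 = 267/4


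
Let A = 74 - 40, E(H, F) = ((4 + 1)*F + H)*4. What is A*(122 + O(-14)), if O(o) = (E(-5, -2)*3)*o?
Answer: 89828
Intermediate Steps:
E(H, F) = 4*H + 20*F (E(H, F) = (5*F + H)*4 = (H + 5*F)*4 = 4*H + 20*F)
A = 34
O(o) = -180*o (O(o) = ((4*(-5) + 20*(-2))*3)*o = ((-20 - 40)*3)*o = (-60*3)*o = -180*o)
A*(122 + O(-14)) = 34*(122 - 180*(-14)) = 34*(122 + 2520) = 34*2642 = 89828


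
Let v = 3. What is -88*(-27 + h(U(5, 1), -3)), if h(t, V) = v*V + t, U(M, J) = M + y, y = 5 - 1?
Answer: 2376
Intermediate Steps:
y = 4
U(M, J) = 4 + M (U(M, J) = M + 4 = 4 + M)
h(t, V) = t + 3*V (h(t, V) = 3*V + t = t + 3*V)
-88*(-27 + h(U(5, 1), -3)) = -88*(-27 + ((4 + 5) + 3*(-3))) = -88*(-27 + (9 - 9)) = -88*(-27 + 0) = -88*(-27) = 2376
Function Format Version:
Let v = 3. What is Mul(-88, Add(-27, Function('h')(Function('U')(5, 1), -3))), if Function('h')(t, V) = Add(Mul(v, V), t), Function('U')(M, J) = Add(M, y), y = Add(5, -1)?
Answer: 2376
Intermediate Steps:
y = 4
Function('U')(M, J) = Add(4, M) (Function('U')(M, J) = Add(M, 4) = Add(4, M))
Function('h')(t, V) = Add(t, Mul(3, V)) (Function('h')(t, V) = Add(Mul(3, V), t) = Add(t, Mul(3, V)))
Mul(-88, Add(-27, Function('h')(Function('U')(5, 1), -3))) = Mul(-88, Add(-27, Add(Add(4, 5), Mul(3, -3)))) = Mul(-88, Add(-27, Add(9, -9))) = Mul(-88, Add(-27, 0)) = Mul(-88, -27) = 2376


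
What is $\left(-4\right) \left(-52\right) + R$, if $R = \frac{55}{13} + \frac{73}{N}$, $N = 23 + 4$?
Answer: $\frac{75442}{351} \approx 214.93$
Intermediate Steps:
$N = 27$
$R = \frac{2434}{351}$ ($R = \frac{55}{13} + \frac{73}{27} = \frac{2434}{351} \approx 6.9345$)
$\left(-4\right) \left(-52\right) + R = \left(-4\right) \left(-52\right) + \frac{2434}{351} = 208 + \frac{2434}{351} = \frac{75442}{351}$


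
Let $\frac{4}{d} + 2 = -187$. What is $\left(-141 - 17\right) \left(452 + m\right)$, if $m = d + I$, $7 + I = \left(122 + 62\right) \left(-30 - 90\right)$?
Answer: $\frac{646065002}{189} \approx 3.4183 \cdot 10^{6}$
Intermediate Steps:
$d = - \frac{4}{189}$ ($d = \frac{4}{-2 - 187} = \frac{4}{-189} = 4 \left(- \frac{1}{189}\right) = - \frac{4}{189} \approx -0.021164$)
$I = -22087$ ($I = -7 + \left(122 + 62\right) \left(-30 - 90\right) = -7 + 184 \left(-120\right) = -7 - 22080 = -22087$)
$m = - \frac{4174447}{189}$ ($m = - \frac{4}{189} - 22087 = - \frac{4174447}{189} \approx -22087.0$)
$\left(-141 - 17\right) \left(452 + m\right) = \left(-141 - 17\right) \left(452 - \frac{4174447}{189}\right) = \left(-158\right) \left(- \frac{4089019}{189}\right) = \frac{646065002}{189}$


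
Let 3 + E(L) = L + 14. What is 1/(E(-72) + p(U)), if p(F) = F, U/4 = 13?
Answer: -⅑ ≈ -0.11111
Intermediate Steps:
U = 52 (U = 4*13 = 52)
E(L) = 11 + L (E(L) = -3 + (L + 14) = -3 + (14 + L) = 11 + L)
1/(E(-72) + p(U)) = 1/((11 - 72) + 52) = 1/(-61 + 52) = 1/(-9) = -⅑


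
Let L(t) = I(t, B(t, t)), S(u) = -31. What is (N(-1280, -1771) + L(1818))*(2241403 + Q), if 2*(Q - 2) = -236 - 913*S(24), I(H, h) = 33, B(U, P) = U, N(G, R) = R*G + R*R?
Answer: 12186932640729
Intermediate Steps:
N(G, R) = R**2 + G*R (N(G, R) = G*R + R**2 = R**2 + G*R)
L(t) = 33
Q = 28071/2 (Q = 2 + (-236 - 913*(-31))/2 = 2 + (-236 + 28303)/2 = 2 + (1/2)*28067 = 2 + 28067/2 = 28071/2 ≈ 14036.)
(N(-1280, -1771) + L(1818))*(2241403 + Q) = (-1771*(-1280 - 1771) + 33)*(2241403 + 28071/2) = (-1771*(-3051) + 33)*(4510877/2) = (5403321 + 33)*(4510877/2) = 5403354*(4510877/2) = 12186932640729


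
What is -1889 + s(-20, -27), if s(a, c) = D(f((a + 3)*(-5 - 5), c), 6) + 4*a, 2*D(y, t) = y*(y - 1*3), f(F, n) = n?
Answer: -1564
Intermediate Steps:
D(y, t) = y*(-3 + y)/2 (D(y, t) = (y*(y - 1*3))/2 = (y*(y - 3))/2 = (y*(-3 + y))/2 = y*(-3 + y)/2)
s(a, c) = 4*a + c*(-3 + c)/2 (s(a, c) = c*(-3 + c)/2 + 4*a = 4*a + c*(-3 + c)/2)
-1889 + s(-20, -27) = -1889 + (4*(-20) + (½)*(-27)*(-3 - 27)) = -1889 + (-80 + (½)*(-27)*(-30)) = -1889 + (-80 + 405) = -1889 + 325 = -1564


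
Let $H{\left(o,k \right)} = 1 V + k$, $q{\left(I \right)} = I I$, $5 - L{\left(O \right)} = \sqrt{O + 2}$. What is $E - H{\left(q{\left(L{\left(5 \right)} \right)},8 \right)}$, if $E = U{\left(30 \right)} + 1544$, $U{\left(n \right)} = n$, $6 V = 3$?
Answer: $\frac{3131}{2} \approx 1565.5$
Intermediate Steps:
$V = \frac{1}{2}$ ($V = \frac{1}{6} \cdot 3 = \frac{1}{2} \approx 0.5$)
$L{\left(O \right)} = 5 - \sqrt{2 + O}$ ($L{\left(O \right)} = 5 - \sqrt{O + 2} = 5 - \sqrt{2 + O}$)
$E = 1574$ ($E = 30 + 1544 = 1574$)
$q{\left(I \right)} = I^{2}$
$H{\left(o,k \right)} = \frac{1}{2} + k$ ($H{\left(o,k \right)} = 1 \cdot \frac{1}{2} + k = \frac{1}{2} + k$)
$E - H{\left(q{\left(L{\left(5 \right)} \right)},8 \right)} = 1574 - \left(\frac{1}{2} + 8\right) = 1574 - \frac{17}{2} = \frac{3131}{2}$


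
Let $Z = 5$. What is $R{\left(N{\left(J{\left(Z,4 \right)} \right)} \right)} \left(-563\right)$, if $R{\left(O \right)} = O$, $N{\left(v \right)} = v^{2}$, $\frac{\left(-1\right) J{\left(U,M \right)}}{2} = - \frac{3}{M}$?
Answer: $- \frac{5067}{4} \approx -1266.8$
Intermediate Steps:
$J{\left(U,M \right)} = \frac{6}{M}$ ($J{\left(U,M \right)} = - 2 \left(- \frac{3}{M}\right) = \frac{6}{M}$)
$R{\left(N{\left(J{\left(Z,4 \right)} \right)} \right)} \left(-563\right) = \left(\frac{6}{4}\right)^{2} \left(-563\right) = \left(6 \cdot \frac{1}{4}\right)^{2} \left(-563\right) = \left(\frac{3}{2}\right)^{2} \left(-563\right) = \frac{9}{4} \left(-563\right) = - \frac{5067}{4}$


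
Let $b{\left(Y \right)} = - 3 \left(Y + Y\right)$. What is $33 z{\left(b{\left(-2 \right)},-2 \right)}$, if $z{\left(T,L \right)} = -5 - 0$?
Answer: $-165$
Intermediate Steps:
$b{\left(Y \right)} = - 6 Y$ ($b{\left(Y \right)} = - 3 \cdot 2 Y = - 6 Y$)
$z{\left(T,L \right)} = -5$ ($z{\left(T,L \right)} = -5 + 0 = -5$)
$33 z{\left(b{\left(-2 \right)},-2 \right)} = 33 \left(-5\right) = -165$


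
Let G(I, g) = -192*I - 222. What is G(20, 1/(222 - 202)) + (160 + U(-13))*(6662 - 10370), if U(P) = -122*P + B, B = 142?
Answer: -7004766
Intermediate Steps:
U(P) = 142 - 122*P (U(P) = -122*P + 142 = 142 - 122*P)
G(I, g) = -222 - 192*I
G(20, 1/(222 - 202)) + (160 + U(-13))*(6662 - 10370) = (-222 - 192*20) + (160 + (142 - 122*(-13)))*(6662 - 10370) = (-222 - 3840) + (160 + (142 + 1586))*(-3708) = -4062 + (160 + 1728)*(-3708) = -4062 + 1888*(-3708) = -4062 - 7000704 = -7004766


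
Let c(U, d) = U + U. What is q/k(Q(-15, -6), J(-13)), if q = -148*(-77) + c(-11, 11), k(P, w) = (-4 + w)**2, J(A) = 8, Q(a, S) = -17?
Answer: 5687/8 ≈ 710.88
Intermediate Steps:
c(U, d) = 2*U
q = 11374 (q = -148*(-77) + 2*(-11) = 11396 - 22 = 11374)
q/k(Q(-15, -6), J(-13)) = 11374/((-4 + 8)**2) = 11374/(4**2) = 11374/16 = 11374*(1/16) = 5687/8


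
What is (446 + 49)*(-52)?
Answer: -25740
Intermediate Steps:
(446 + 49)*(-52) = 495*(-52) = -25740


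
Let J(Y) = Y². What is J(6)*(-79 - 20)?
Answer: -3564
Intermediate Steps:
J(6)*(-79 - 20) = 6²*(-79 - 20) = 36*(-99) = -3564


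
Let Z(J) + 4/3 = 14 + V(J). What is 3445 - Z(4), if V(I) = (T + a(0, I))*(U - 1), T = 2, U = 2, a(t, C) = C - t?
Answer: 10279/3 ≈ 3426.3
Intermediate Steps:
V(I) = 2 + I (V(I) = (2 + (I - 1*0))*(2 - 1) = (2 + (I + 0))*1 = (2 + I)*1 = 2 + I)
Z(J) = 44/3 + J (Z(J) = -4/3 + (14 + (2 + J)) = -4/3 + (16 + J) = 44/3 + J)
3445 - Z(4) = 3445 - (44/3 + 4) = 3445 - 1*56/3 = 3445 - 56/3 = 10279/3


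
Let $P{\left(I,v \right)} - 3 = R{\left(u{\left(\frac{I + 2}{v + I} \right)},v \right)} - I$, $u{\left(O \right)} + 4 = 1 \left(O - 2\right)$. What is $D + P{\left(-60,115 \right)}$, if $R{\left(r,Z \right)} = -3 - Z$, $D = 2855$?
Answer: $2800$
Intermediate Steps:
$u{\left(O \right)} = -6 + O$ ($u{\left(O \right)} = -4 + 1 \left(O - 2\right) = -4 + 1 \left(-2 + O\right) = -4 + \left(-2 + O\right) = -6 + O$)
$P{\left(I,v \right)} = - I - v$ ($P{\left(I,v \right)} = 3 - \left(3 + I + v\right) = - I - v$)
$D + P{\left(-60,115 \right)} = 2855 - 55 = 2800$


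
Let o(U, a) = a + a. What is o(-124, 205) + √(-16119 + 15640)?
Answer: 410 + I*√479 ≈ 410.0 + 21.886*I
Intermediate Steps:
o(U, a) = 2*a
o(-124, 205) + √(-16119 + 15640) = 2*205 + √(-16119 + 15640) = 410 + √(-479) = 410 + I*√479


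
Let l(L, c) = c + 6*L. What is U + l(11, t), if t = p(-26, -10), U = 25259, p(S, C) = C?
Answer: 25315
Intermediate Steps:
t = -10
U + l(11, t) = 25259 + (-10 + 6*11) = 25259 + (-10 + 66) = 25259 + 56 = 25315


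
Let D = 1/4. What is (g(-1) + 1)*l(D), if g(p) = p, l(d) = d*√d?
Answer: 0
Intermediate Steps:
D = ¼ ≈ 0.25000
l(d) = d^(3/2)
(g(-1) + 1)*l(D) = (-1 + 1)*(¼)^(3/2) = 0*(⅛) = 0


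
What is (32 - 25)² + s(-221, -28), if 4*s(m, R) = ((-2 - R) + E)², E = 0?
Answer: 218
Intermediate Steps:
s(m, R) = (-2 - R)²/4 (s(m, R) = ((-2 - R) + 0)²/4 = (-2 - R)²/4)
(32 - 25)² + s(-221, -28) = (32 - 25)² + (2 - 28)²/4 = 7² + (¼)*(-26)² = 49 + (¼)*676 = 49 + 169 = 218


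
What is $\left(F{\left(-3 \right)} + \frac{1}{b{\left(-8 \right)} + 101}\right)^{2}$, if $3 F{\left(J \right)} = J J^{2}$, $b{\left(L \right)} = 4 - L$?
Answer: $\frac{1032256}{12769} \approx 80.841$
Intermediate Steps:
$F{\left(J \right)} = \frac{J^{3}}{3}$ ($F{\left(J \right)} = \frac{J J^{2}}{3} = \frac{J^{3}}{3}$)
$\left(F{\left(-3 \right)} + \frac{1}{b{\left(-8 \right)} + 101}\right)^{2} = \left(\frac{\left(-3\right)^{3}}{3} + \frac{1}{\left(4 - -8\right) + 101}\right)^{2} = \left(\frac{1}{3} \left(-27\right) + \frac{1}{\left(4 + 8\right) + 101}\right)^{2} = \left(-9 + \frac{1}{12 + 101}\right)^{2} = \left(-9 + \frac{1}{113}\right)^{2} = \left(- \frac{1016}{113}\right)^{2} = \frac{1032256}{12769}$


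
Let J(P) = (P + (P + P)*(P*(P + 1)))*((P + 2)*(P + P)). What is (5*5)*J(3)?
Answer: 56250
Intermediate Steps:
J(P) = 2*P*(2 + P)*(P + 2*P**2*(1 + P)) (J(P) = (P + (2*P)*(P*(1 + P)))*((2 + P)*(2*P)) = (P + 2*P**2*(1 + P))*(2*P*(2 + P)) = 2*P*(2 + P)*(P + 2*P**2*(1 + P)))
(5*5)*J(3) = (5*5)*(3**2*(4 + 4*3**3 + 10*3 + 12*3**2)) = 25*(9*(4 + 4*27 + 30 + 12*9)) = 25*(9*(4 + 108 + 30 + 108)) = 25*(9*250) = 25*2250 = 56250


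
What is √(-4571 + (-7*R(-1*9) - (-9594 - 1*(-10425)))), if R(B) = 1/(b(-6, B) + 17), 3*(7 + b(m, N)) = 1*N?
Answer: I*√5403 ≈ 73.505*I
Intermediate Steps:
b(m, N) = -7 + N/3 (b(m, N) = -7 + (1*N)/3 = -7 + N/3)
R(B) = 1/(10 + B/3) (R(B) = 1/((-7 + B/3) + 17) = 1/(10 + B/3))
√(-4571 + (-7*R(-1*9) - (-9594 - 1*(-10425)))) = √(-4571 + (-21/(30 - 1*9) - (-9594 - 1*(-10425)))) = √(-4571 + (-21/(30 - 9) - (-9594 + 10425))) = √(-4571 + (-21/21 - 1*831)) = √(-4571 + (-21/21 - 831)) = √(-4571 + (-7*⅐ - 831)) = √(-4571 + (-1 - 831)) = √(-4571 - 832) = √(-5403) = I*√5403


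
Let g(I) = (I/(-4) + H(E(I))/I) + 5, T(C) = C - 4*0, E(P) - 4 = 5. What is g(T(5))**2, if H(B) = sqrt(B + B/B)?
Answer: 1157/80 + 3*sqrt(10)/2 ≈ 19.206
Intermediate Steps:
E(P) = 9 (E(P) = 4 + 5 = 9)
H(B) = sqrt(1 + B) (H(B) = sqrt(B + 1) = sqrt(1 + B))
T(C) = C (T(C) = C + 0 = C)
g(I) = 5 - I/4 + sqrt(10)/I (g(I) = (I/(-4) + sqrt(1 + 9)/I) + 5 = (I*(-1/4) + sqrt(10)/I) + 5 = (-I/4 + sqrt(10)/I) + 5 = 5 - I/4 + sqrt(10)/I)
g(T(5))**2 = (5 - 1/4*5 + sqrt(10)/5)**2 = (5 - 5/4 + sqrt(10)*(1/5))**2 = (5 - 5/4 + sqrt(10)/5)**2 = (15/4 + sqrt(10)/5)**2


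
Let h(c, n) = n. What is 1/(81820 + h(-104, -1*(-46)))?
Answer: 1/81866 ≈ 1.2215e-5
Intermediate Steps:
1/(81820 + h(-104, -1*(-46))) = 1/(81820 - 1*(-46)) = 1/(81820 + 46) = 1/81866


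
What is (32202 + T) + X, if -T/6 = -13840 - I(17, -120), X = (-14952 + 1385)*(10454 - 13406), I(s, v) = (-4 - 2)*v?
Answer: 40169346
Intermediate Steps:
I(s, v) = -6*v
X = 40049784 (X = -13567*(-2952) = 40049784)
T = 87360 (T = -6*(-13840 - (-6)*(-120)) = -6*(-13840 - 1*720) = -6*(-13840 - 720) = -6*(-14560) = 87360)
(32202 + T) + X = (32202 + 87360) + 40049784 = 119562 + 40049784 = 40169346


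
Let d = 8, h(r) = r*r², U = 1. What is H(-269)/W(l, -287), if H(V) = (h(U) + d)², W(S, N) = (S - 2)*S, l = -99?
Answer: 9/1111 ≈ 0.0081008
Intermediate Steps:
h(r) = r³
W(S, N) = S*(-2 + S) (W(S, N) = (-2 + S)*S = S*(-2 + S))
H(V) = 81 (H(V) = (1³ + 8)² = (1 + 8)² = 9² = 81)
H(-269)/W(l, -287) = 81/((-99*(-2 - 99))) = 81/((-99*(-101))) = 81/9999 = 81*(1/9999) = 9/1111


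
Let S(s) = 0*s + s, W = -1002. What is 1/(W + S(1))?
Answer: -1/1001 ≈ -0.00099900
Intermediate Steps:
S(s) = s (S(s) = 0 + s = s)
1/(W + S(1)) = 1/(-1002 + 1) = 1/(-1001) = -1/1001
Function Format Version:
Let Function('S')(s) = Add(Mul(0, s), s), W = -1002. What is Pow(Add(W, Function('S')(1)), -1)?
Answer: Rational(-1, 1001) ≈ -0.00099900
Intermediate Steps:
Function('S')(s) = s (Function('S')(s) = Add(0, s) = s)
Pow(Add(W, Function('S')(1)), -1) = Pow(Add(-1002, 1), -1) = Pow(-1001, -1) = Rational(-1, 1001)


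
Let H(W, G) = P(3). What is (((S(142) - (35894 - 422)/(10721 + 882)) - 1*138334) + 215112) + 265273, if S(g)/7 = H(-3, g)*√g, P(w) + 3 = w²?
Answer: 3968782281/11603 + 42*√142 ≈ 3.4255e+5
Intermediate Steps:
P(w) = -3 + w²
H(W, G) = 6 (H(W, G) = -3 + 3² = -3 + 9 = 6)
S(g) = 42*√g (S(g) = 7*(6*√g) = 42*√g)
(((S(142) - (35894 - 422)/(10721 + 882)) - 1*138334) + 215112) + 265273 = (((42*√142 - (35894 - 422)/(10721 + 882)) - 1*138334) + 215112) + 265273 = (((42*√142 - 35472/11603) - 138334) + 215112) + 265273 = (((-35472/11603 + 42*√142) - 138334) + 215112) + 265273 = ((-1605124874/11603 + 42*√142) + 215112) + 265273 = (890819662/11603 + 42*√142) + 265273 = 3968782281/11603 + 42*√142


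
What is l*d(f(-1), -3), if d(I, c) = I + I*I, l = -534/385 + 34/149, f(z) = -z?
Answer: -132952/57365 ≈ -2.3176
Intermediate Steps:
l = -66476/57365 (l = -534*1/385 + 34*(1/149) = -534/385 + 34/149 = -66476/57365 ≈ -1.1588)
d(I, c) = I + I**2
l*d(f(-1), -3) = -66476*(-1*(-1))*(1 - 1*(-1))/57365 = -66476*(1 + 1)/57365 = -66476*2/57365 = -66476/57365*2 = -132952/57365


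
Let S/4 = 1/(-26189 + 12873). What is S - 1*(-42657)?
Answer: 142005152/3329 ≈ 42657.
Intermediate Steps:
S = -1/3329 (S = 4/(-26189 + 12873) = 4/(-13316) = 4*(-1/13316) = -1/3329 ≈ -0.00030039)
S - 1*(-42657) = -1/3329 - 1*(-42657) = -1/3329 + 42657 = 142005152/3329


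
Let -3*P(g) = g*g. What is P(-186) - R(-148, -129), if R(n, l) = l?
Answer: -11403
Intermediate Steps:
P(g) = -g**2/3 (P(g) = -g*g/3 = -g**2/3)
P(-186) - R(-148, -129) = -1/3*(-186)**2 - 1*(-129) = -1/3*34596 + 129 = -11532 + 129 = -11403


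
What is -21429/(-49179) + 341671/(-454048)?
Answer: -2357747839/7443208864 ≈ -0.31676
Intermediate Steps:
-21429/(-49179) + 341671/(-454048) = -21429*(-1/49179) + 341671*(-1/454048) = 7143/16393 - 341671/454048 = -2357747839/7443208864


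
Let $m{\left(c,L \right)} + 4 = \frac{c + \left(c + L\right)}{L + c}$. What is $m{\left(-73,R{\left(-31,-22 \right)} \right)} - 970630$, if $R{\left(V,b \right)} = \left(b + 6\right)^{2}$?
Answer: $- \frac{177625912}{183} \approx -9.7063 \cdot 10^{5}$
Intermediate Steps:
$R{\left(V,b \right)} = \left(6 + b\right)^{2}$
$m{\left(c,L \right)} = -4 + \frac{L + 2 c}{L + c}$ ($m{\left(c,L \right)} = -4 + \frac{c + \left(c + L\right)}{L + c} = -4 + \frac{c + \left(L + c\right)}{L + c} = -4 + \frac{L + 2 c}{L + c}$)
$m{\left(-73,R{\left(-31,-22 \right)} \right)} - 970630 = \frac{- 3 \left(6 - 22\right)^{2} - -146}{\left(6 - 22\right)^{2} - 73} - 970630 = \frac{- 3 \left(-16\right)^{2} + 146}{\left(-16\right)^{2} - 73} - 970630 = \frac{\left(-3\right) 256 + 146}{256 - 73} - 970630 = \frac{-768 + 146}{183} - 970630 = \frac{1}{183} \left(-622\right) - 970630 = - \frac{622}{183} - 970630 = - \frac{177625912}{183}$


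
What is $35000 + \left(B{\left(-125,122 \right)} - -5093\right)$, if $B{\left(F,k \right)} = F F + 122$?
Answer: $55840$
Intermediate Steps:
$B{\left(F,k \right)} = 122 + F^{2}$ ($B{\left(F,k \right)} = F^{2} + 122 = 122 + F^{2}$)
$35000 + \left(B{\left(-125,122 \right)} - -5093\right) = 35000 + \left(\left(122 + \left(-125\right)^{2}\right) - -5093\right) = 35000 + \left(\left(122 + 15625\right) + 5093\right) = 35000 + \left(15747 + 5093\right) = 35000 + 20840 = 55840$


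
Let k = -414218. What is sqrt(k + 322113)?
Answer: 13*I*sqrt(545) ≈ 303.49*I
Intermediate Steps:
sqrt(k + 322113) = sqrt(-414218 + 322113) = sqrt(-92105) = 13*I*sqrt(545)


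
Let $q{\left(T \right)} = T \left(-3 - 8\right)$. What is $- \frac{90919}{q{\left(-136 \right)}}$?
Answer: $- \frac{90919}{1496} \approx -60.775$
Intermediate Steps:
$q{\left(T \right)} = - 11 T$ ($q{\left(T \right)} = T \left(-11\right) = - 11 T$)
$- \frac{90919}{q{\left(-136 \right)}} = - \frac{90919}{\left(-11\right) \left(-136\right)} = - \frac{90919}{1496}$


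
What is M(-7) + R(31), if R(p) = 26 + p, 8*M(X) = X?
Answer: 449/8 ≈ 56.125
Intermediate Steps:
M(X) = X/8
M(-7) + R(31) = (1/8)*(-7) + (26 + 31) = -7/8 + 57 = 449/8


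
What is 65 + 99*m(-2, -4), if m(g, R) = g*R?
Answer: 857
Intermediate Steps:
m(g, R) = R*g
65 + 99*m(-2, -4) = 65 + 99*(-4*(-2)) = 65 + 99*8 = 65 + 792 = 857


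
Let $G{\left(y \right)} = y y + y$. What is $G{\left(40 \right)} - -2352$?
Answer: $3992$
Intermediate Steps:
$G{\left(y \right)} = y + y^{2}$ ($G{\left(y \right)} = y^{2} + y = y + y^{2}$)
$G{\left(40 \right)} - -2352 = 40 \left(1 + 40\right) - -2352 = 40 \cdot 41 + 2352 = 1640 + 2352 = 3992$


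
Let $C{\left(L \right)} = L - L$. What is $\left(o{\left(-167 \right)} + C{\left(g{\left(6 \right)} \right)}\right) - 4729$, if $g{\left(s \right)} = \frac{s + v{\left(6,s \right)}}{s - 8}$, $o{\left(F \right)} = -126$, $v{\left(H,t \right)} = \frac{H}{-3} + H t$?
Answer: $-4855$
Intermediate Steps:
$v{\left(H,t \right)} = - \frac{H}{3} + H t$
$g{\left(s \right)} = \frac{-2 + 7 s}{-8 + s}$ ($g{\left(s \right)} = \frac{s + 6 \left(- \frac{1}{3} + s\right)}{s - 8} = \frac{s + \left(-2 + 6 s\right)}{-8 + s} = \frac{-2 + 7 s}{-8 + s}$)
$C{\left(L \right)} = 0$
$\left(o{\left(-167 \right)} + C{\left(g{\left(6 \right)} \right)}\right) - 4729 = \left(-126 + 0\right) - 4729 = -126 - 4729 = -4855$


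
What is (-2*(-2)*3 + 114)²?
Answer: 15876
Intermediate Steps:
(-2*(-2)*3 + 114)² = (4*3 + 114)² = (12 + 114)² = 126² = 15876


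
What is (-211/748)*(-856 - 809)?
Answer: 351315/748 ≈ 469.67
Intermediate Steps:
(-211/748)*(-856 - 809) = -211*1/748*(-1665) = -211/748*(-1665) = 351315/748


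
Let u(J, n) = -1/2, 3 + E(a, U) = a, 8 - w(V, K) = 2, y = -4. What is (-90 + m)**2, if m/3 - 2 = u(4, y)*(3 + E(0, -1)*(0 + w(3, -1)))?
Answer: 15129/4 ≈ 3782.3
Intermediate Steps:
w(V, K) = 6 (w(V, K) = 8 - 1*2 = 8 - 2 = 6)
E(a, U) = -3 + a
u(J, n) = -1/2 (u(J, n) = -1*1/2 = -1/2)
m = 57/2 (m = 6 + 3*(-(3 + (-3 + 0)*(0 + 6))/2) = 6 + 3*(-(3 - 3*6)/2) = 6 + 3*(-(3 - 18)/2) = 6 + 3*(-1/2*(-15)) = 6 + 3*(15/2) = 6 + 45/2 = 57/2 ≈ 28.500)
(-90 + m)**2 = (-90 + 57/2)**2 = (-123/2)**2 = 15129/4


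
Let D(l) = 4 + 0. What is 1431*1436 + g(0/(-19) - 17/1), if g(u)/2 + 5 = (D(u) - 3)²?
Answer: 2054908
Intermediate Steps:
D(l) = 4
g(u) = -8 (g(u) = -10 + 2*(4 - 3)² = -10 + 2*1² = -10 + 2*1 = -10 + 2 = -8)
1431*1436 + g(0/(-19) - 17/1) = 1431*1436 - 8 = 2054916 - 8 = 2054908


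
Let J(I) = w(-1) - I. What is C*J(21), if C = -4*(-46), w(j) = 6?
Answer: -2760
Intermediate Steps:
C = 184
J(I) = 6 - I
C*J(21) = 184*(6 - 1*21) = 184*(6 - 21) = 184*(-15) = -2760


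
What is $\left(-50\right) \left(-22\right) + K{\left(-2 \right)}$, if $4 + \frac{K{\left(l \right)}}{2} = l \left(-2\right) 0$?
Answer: $1092$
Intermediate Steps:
$K{\left(l \right)} = -8$ ($K{\left(l \right)} = -8 + 2 l \left(-2\right) 0 = -8 + 2 - 2 l 0 = -8 + 2 \cdot 0 = -8 + 0 = -8$)
$\left(-50\right) \left(-22\right) + K{\left(-2 \right)} = \left(-50\right) \left(-22\right) - 8 = 1100 - 8 = 1092$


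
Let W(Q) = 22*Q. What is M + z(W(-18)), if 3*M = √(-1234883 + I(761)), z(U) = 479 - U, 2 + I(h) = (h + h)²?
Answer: 875 + √1081599/3 ≈ 1221.7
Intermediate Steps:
I(h) = -2 + 4*h² (I(h) = -2 + (h + h)² = -2 + (2*h)² = -2 + 4*h²)
M = √1081599/3 (M = √(-1234883 + (-2 + 4*761²))/3 = √(-1234883 + (-2 + 4*579121))/3 = √(-1234883 + (-2 + 2316484))/3 = √(-1234883 + 2316482)/3 = √1081599/3 ≈ 346.67)
M + z(W(-18)) = √1081599/3 + (479 - 22*(-18)) = √1081599/3 + (479 - 1*(-396)) = √1081599/3 + (479 + 396) = √1081599/3 + 875 = 875 + √1081599/3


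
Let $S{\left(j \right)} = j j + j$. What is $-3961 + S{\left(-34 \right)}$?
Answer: $-2839$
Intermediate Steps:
$S{\left(j \right)} = j + j^{2}$ ($S{\left(j \right)} = j^{2} + j = j + j^{2}$)
$-3961 + S{\left(-34 \right)} = -3961 - 34 \left(1 - 34\right) = -3961 - -1122 = -3961 + 1122 = -2839$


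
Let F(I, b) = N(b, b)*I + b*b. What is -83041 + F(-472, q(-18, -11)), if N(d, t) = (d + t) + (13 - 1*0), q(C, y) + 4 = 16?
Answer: -100361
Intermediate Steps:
q(C, y) = 12 (q(C, y) = -4 + 16 = 12)
N(d, t) = 13 + d + t (N(d, t) = (d + t) + (13 + 0) = (d + t) + 13 = 13 + d + t)
F(I, b) = b² + I*(13 + 2*b) (F(I, b) = (13 + b + b)*I + b*b = (13 + 2*b)*I + b² = I*(13 + 2*b) + b² = b² + I*(13 + 2*b))
-83041 + F(-472, q(-18, -11)) = -83041 + (12² - 472*(13 + 2*12)) = -83041 + (144 - 472*(13 + 24)) = -83041 + (144 - 472*37) = -83041 + (144 - 17464) = -83041 - 17320 = -100361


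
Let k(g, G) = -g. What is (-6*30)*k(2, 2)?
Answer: 360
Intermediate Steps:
(-6*30)*k(2, 2) = (-6*30)*(-1*2) = -180*(-2) = 360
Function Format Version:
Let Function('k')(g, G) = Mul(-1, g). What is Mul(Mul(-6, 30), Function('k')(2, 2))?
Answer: 360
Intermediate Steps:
Mul(Mul(-6, 30), Function('k')(2, 2)) = Mul(Mul(-6, 30), Mul(-1, 2)) = Mul(-180, -2) = 360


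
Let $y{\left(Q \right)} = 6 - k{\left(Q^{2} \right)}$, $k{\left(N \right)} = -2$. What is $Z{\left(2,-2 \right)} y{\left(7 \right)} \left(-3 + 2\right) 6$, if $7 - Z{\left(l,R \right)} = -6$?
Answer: $-624$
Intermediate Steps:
$Z{\left(l,R \right)} = 13$ ($Z{\left(l,R \right)} = 7 - -6 = 7 + 6 = 13$)
$y{\left(Q \right)} = 8$ ($y{\left(Q \right)} = 6 - -2 = 6 + 2 = 8$)
$Z{\left(2,-2 \right)} y{\left(7 \right)} \left(-3 + 2\right) 6 = 13 \cdot 8 \left(-3 + 2\right) 6 = 104 \left(\left(-1\right) 6\right) = 104 \left(-6\right) = -624$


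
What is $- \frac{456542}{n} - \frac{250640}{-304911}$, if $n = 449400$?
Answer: $- \frac{4427843627}{22837833900} \approx -0.19388$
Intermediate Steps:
$- \frac{456542}{n} - \frac{250640}{-304911} = - \frac{456542}{449400} - \frac{250640}{-304911} = \left(-456542\right) \frac{1}{449400} - - \frac{250640}{304911} = - \frac{228271}{224700} + \frac{250640}{304911} = - \frac{4427843627}{22837833900}$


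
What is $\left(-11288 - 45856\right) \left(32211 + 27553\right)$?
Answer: $-3415154016$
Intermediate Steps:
$\left(-11288 - 45856\right) \left(32211 + 27553\right) = \left(-57144\right) 59764 = -3415154016$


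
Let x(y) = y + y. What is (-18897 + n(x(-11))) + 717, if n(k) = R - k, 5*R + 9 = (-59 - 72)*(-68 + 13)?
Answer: -83594/5 ≈ -16719.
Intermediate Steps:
R = 7196/5 (R = -9/5 + ((-59 - 72)*(-68 + 13))/5 = -9/5 + (-131*(-55))/5 = -9/5 + (1/5)*7205 = -9/5 + 1441 = 7196/5 ≈ 1439.2)
x(y) = 2*y
n(k) = 7196/5 - k
(-18897 + n(x(-11))) + 717 = (-18897 + (7196/5 - 2*(-11))) + 717 = (-18897 + (7196/5 - 1*(-22))) + 717 = (-18897 + (7196/5 + 22)) + 717 = (-18897 + 7306/5) + 717 = -87179/5 + 717 = -83594/5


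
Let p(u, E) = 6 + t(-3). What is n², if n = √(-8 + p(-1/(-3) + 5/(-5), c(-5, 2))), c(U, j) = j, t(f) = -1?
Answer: -3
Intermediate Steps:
p(u, E) = 5 (p(u, E) = 6 - 1 = 5)
n = I*√3 (n = √(-8 + 5) = √(-3) = I*√3 ≈ 1.732*I)
n² = (I*√3)² = -3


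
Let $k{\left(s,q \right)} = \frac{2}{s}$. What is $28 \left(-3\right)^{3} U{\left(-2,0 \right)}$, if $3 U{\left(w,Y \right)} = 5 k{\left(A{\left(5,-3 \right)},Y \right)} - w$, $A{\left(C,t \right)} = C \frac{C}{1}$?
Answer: $- \frac{3024}{5} \approx -604.8$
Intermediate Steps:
$A{\left(C,t \right)} = C^{2}$ ($A{\left(C,t \right)} = C C 1 = C C = C^{2}$)
$U{\left(w,Y \right)} = \frac{2}{15} - \frac{w}{3}$ ($U{\left(w,Y \right)} = \frac{5 \frac{2}{5^{2}} - w}{3} = \frac{5 \cdot \frac{2}{25} - w}{3} = \frac{\frac{2}{5} - w}{3} = \frac{2}{15} - \frac{w}{3}$)
$28 \left(-3\right)^{3} U{\left(-2,0 \right)} = 28 \left(-3\right)^{3} \left(\frac{2}{15} - - \frac{2}{3}\right) = 28 \left(-27\right) \left(\frac{2}{15} + \frac{2}{3}\right) = \left(-756\right) \frac{4}{5} = - \frac{3024}{5}$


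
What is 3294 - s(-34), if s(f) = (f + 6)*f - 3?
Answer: 2345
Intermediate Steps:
s(f) = -3 + f*(6 + f) (s(f) = (6 + f)*f - 3 = f*(6 + f) - 3 = -3 + f*(6 + f))
3294 - s(-34) = 3294 - (-3 + (-34)² + 6*(-34)) = 3294 - (-3 + 1156 - 204) = 3294 - 1*949 = 3294 - 949 = 2345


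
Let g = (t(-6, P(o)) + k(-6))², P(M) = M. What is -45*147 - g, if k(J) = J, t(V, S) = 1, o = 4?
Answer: -6640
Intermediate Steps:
g = 25 (g = (1 - 6)² = (-5)² = 25)
-45*147 - g = -45*147 - 1*25 = -6615 - 25 = -6640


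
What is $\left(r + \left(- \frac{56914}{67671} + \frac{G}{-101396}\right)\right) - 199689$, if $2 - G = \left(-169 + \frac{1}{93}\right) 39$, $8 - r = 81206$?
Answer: $- \frac{29873640868098193}{106354315098} \approx -2.8089 \cdot 10^{5}$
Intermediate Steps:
$r = -81198$ ($r = 8 - 81206 = -81198$)
$G = \frac{204370}{31}$ ($G = 2 - \left(-169 + \frac{1}{93}\right) 39 = 2 - \left(- \frac{15716}{93}\right) 39 = 2 - - \frac{204308}{31} = 2 + \frac{204308}{31} = \frac{204370}{31} \approx 6592.6$)
$\left(r + \left(- \frac{56914}{67671} + \frac{G}{-101396}\right)\right) - 199689 = \left(-81198 + \left(- \frac{56914}{67671} + \frac{204370}{31 \left(-101396\right)}\right)\right) - 199689 = \left(-81198 + \left(\left(-56914\right) \frac{1}{67671} + \frac{204370}{31} \left(- \frac{1}{101396}\right)\right)\right) - 199689 = \left(-81198 - \frac{96363166267}{106354315098}\right) - 199689 = - \frac{8635854040493671}{106354315098} - 199689 = - \frac{29873640868098193}{106354315098}$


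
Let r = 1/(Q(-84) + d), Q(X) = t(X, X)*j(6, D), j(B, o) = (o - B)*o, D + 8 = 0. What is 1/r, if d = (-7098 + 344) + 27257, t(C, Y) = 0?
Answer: 20503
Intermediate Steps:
D = -8 (D = -8 + 0 = -8)
j(B, o) = o*(o - B)
Q(X) = 0 (Q(X) = 0*(-8*(-8 - 1*6)) = 0*(-8*(-8 - 6)) = 0*(-8*(-14)) = 0*112 = 0)
d = 20503 (d = -6754 + 27257 = 20503)
r = 1/20503 (r = 1/(0 + 20503) = 1/20503 ≈ 4.8773e-5)
1/r = 1/(1/20503) = 20503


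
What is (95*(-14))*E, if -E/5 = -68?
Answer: -452200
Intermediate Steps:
E = 340 (E = -5*(-68) = 340)
(95*(-14))*E = (95*(-14))*340 = -1330*340 = -452200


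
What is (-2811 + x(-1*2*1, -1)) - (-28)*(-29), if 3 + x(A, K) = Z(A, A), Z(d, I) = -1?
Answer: -3627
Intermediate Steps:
x(A, K) = -4 (x(A, K) = -3 - 1 = -4)
(-2811 + x(-1*2*1, -1)) - (-28)*(-29) = (-2811 - 4) - (-28)*(-29) = -2815 - 28*29 = -2815 - 812 = -3627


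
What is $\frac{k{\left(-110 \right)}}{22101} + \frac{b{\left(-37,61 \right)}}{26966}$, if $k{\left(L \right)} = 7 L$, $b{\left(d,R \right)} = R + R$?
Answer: $- \frac{64991}{2143797} \approx -0.030316$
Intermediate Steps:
$b{\left(d,R \right)} = 2 R$
$\frac{k{\left(-110 \right)}}{22101} + \frac{b{\left(-37,61 \right)}}{26966} = \frac{7 \left(-110\right)}{22101} + \frac{2 \cdot 61}{26966} = \left(-770\right) \frac{1}{22101} + 122 \cdot \frac{1}{26966} = - \frac{770}{22101} + \frac{61}{13483} = - \frac{64991}{2143797}$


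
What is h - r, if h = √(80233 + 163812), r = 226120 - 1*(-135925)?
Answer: -362045 + √244045 ≈ -3.6155e+5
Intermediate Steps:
r = 362045 (r = 226120 + 135925 = 362045)
h = √244045 ≈ 494.01
h - r = √244045 - 1*362045 = √244045 - 362045 = -362045 + √244045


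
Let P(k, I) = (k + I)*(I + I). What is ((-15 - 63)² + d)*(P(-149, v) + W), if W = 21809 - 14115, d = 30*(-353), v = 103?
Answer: 8029692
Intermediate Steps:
d = -10590
W = 7694
P(k, I) = 2*I*(I + k) (P(k, I) = (I + k)*(2*I) = 2*I*(I + k))
((-15 - 63)² + d)*(P(-149, v) + W) = ((-15 - 63)² - 10590)*(2*103*(103 - 149) + 7694) = ((-78)² - 10590)*(2*103*(-46) + 7694) = (6084 - 10590)*(-9476 + 7694) = -4506*(-1782) = 8029692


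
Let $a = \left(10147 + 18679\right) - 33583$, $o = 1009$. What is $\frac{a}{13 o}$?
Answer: $- \frac{4757}{13117} \approx -0.36266$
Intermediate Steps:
$a = -4757$ ($a = 28826 - 33583 = -4757$)
$\frac{a}{13 o} = - \frac{4757}{13 \cdot 1009} = - \frac{4757}{13117}$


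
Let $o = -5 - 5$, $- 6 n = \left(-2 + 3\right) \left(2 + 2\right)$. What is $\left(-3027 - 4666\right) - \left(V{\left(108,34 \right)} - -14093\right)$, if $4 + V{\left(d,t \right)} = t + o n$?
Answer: $- \frac{65468}{3} \approx -21823.0$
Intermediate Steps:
$n = - \frac{2}{3}$ ($n = - \frac{\left(-2 + 3\right) \left(2 + 2\right)}{6} = - \frac{1 \cdot 4}{6} = \left(- \frac{1}{6}\right) 4 = - \frac{2}{3} \approx -0.66667$)
$o = -10$ ($o = -5 - 5 = -10$)
$V{\left(d,t \right)} = \frac{8}{3} + t$ ($V{\left(d,t \right)} = -4 + \left(t - - \frac{20}{3}\right) = -4 + \left(t + \frac{20}{3}\right) = -4 + \left(\frac{20}{3} + t\right) = \frac{8}{3} + t$)
$\left(-3027 - 4666\right) - \left(V{\left(108,34 \right)} - -14093\right) = \left(-3027 - 4666\right) - \left(\left(\frac{8}{3} + 34\right) - -14093\right) = \left(-3027 - 4666\right) - \left(\frac{110}{3} + 14093\right) = -7693 - \frac{42389}{3} = - \frac{65468}{3}$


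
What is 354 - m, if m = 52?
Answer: 302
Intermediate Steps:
354 - m = 354 - 1*52 = 354 - 52 = 302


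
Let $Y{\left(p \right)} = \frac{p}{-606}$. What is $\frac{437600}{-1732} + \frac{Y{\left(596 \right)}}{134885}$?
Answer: $- \frac{4471195086034}{17696777115} \approx -252.66$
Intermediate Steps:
$Y{\left(p \right)} = - \frac{p}{606}$ ($Y{\left(p \right)} = p \left(- \frac{1}{606}\right) = - \frac{p}{606}$)
$\frac{437600}{-1732} + \frac{Y{\left(596 \right)}}{134885} = \frac{437600}{-1732} + \frac{\left(- \frac{1}{606}\right) 596}{134885} = 437600 \left(- \frac{1}{1732}\right) - \frac{298}{40870155} = - \frac{109400}{433} - \frac{298}{40870155} = - \frac{4471195086034}{17696777115}$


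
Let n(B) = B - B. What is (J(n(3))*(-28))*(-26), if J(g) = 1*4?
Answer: 2912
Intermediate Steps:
n(B) = 0
J(g) = 4
(J(n(3))*(-28))*(-26) = (4*(-28))*(-26) = -112*(-26) = 2912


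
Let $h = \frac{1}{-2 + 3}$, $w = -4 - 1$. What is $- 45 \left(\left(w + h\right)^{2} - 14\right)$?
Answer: $-90$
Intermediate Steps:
$w = -5$ ($w = -4 - 1 = -5$)
$h = 1$ ($h = 1^{-1} = 1$)
$- 45 \left(\left(w + h\right)^{2} - 14\right) = - 45 \left(\left(-5 + 1\right)^{2} - 14\right) = - 45 \left(\left(-4\right)^{2} - 14\right) = - 45 \left(16 - 14\right) = \left(-45\right) 2 = -90$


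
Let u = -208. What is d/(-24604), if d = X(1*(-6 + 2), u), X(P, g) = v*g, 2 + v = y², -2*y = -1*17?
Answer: 3653/6151 ≈ 0.59389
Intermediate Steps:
y = 17/2 (y = -(-1)*17/2 = -½*(-17) = 17/2 ≈ 8.5000)
v = 281/4 (v = -2 + (17/2)² = -2 + 289/4 = 281/4 ≈ 70.250)
X(P, g) = 281*g/4
d = -14612 (d = (281/4)*(-208) = -14612)
d/(-24604) = -14612/(-24604) = -14612*(-1/24604) = 3653/6151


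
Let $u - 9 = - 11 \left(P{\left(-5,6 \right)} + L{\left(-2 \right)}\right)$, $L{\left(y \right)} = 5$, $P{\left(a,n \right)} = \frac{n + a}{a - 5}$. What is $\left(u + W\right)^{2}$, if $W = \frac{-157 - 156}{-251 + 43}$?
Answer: $\frac{2036807161}{1081600} \approx 1883.1$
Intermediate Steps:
$P{\left(a,n \right)} = \frac{a + n}{-5 + a}$
$u = - \frac{449}{10}$ ($u = 9 - 11 \left(\frac{-5 + 6}{-5 - 5} + 5\right) = 9 - 11 \left(\frac{1}{-10} \cdot 1 + 5\right) = 9 - 11 \left(\left(- \frac{1}{10}\right) 1 + 5\right) = 9 - 11 \left(- \frac{1}{10} + 5\right) = 9 - \frac{539}{10} = - \frac{449}{10} \approx -44.9$)
$W = \frac{313}{208}$ ($W = - \frac{313}{-208} = \left(-313\right) \left(- \frac{1}{208}\right) = \frac{313}{208} \approx 1.5048$)
$\left(u + W\right)^{2} = \left(- \frac{449}{10} + \frac{313}{208}\right)^{2} = \left(- \frac{45131}{1040}\right)^{2} = \frac{2036807161}{1081600}$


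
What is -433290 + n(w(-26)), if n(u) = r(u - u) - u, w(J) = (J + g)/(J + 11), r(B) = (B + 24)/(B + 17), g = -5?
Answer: -110489117/255 ≈ -4.3329e+5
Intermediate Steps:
r(B) = (24 + B)/(17 + B)
w(J) = (-5 + J)/(11 + J) (w(J) = (J - 5)/(J + 11) = (-5 + J)/(11 + J))
n(u) = 24/17 - u (n(u) = (24 + (u - u))/(17 + (u - u)) - u = (24 + 0)/(17 + 0) - u = 24/17 - u)
-433290 + n(w(-26)) = -433290 + (24/17 - (-5 - 26)/(11 - 26)) = -433290 + (24/17 - (-31)/(-15)) = -433290 + (24/17 - (-1)*(-31)/15) = -433290 + (24/17 - 1*31/15) = -433290 + (24/17 - 31/15) = -433290 - 167/255 = -110489117/255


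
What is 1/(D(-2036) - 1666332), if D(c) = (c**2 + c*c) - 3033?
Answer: 1/6621227 ≈ 1.5103e-7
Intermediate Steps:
D(c) = -3033 + 2*c**2 (D(c) = (c**2 + c**2) - 3033 = 2*c**2 - 3033 = -3033 + 2*c**2)
1/(D(-2036) - 1666332) = 1/((-3033 + 2*(-2036)**2) - 1666332) = 1/((-3033 + 2*4145296) - 1666332) = 1/((-3033 + 8290592) - 1666332) = 1/(8287559 - 1666332) = 1/6621227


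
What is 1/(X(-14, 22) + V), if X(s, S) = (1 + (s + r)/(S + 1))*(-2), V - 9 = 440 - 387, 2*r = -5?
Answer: 23/1413 ≈ 0.016277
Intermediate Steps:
r = -5/2 (r = (½)*(-5) = -5/2 ≈ -2.5000)
V = 62 (V = 9 + (440 - 387) = 9 + 53 = 62)
X(s, S) = -2 - 2*(-5/2 + s)/(1 + S) (X(s, S) = (1 + (s - 5/2)/(S + 1))*(-2) = (1 + (-5/2 + s)/(1 + S))*(-2) = -2 - 2*(-5/2 + s)/(1 + S))
1/(X(-14, 22) + V) = 1/((3 - 2*22 - 2*(-14))/(1 + 22) + 62) = 1/((3 - 44 + 28)/23 + 62) = 1/((1/23)*(-13) + 62) = 1/(-13/23 + 62) = 1/(1413/23) = 23/1413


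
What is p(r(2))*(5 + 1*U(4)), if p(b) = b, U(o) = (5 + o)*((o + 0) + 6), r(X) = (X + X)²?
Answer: 1520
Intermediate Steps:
r(X) = 4*X² (r(X) = (2*X)² = 4*X²)
U(o) = (5 + o)*(6 + o) (U(o) = (5 + o)*(o + 6) = (5 + o)*(6 + o))
p(r(2))*(5 + 1*U(4)) = (4*2²)*(5 + 1*(30 + 4² + 11*4)) = (4*4)*(5 + 1*(30 + 16 + 44)) = 16*(5 + 1*90) = 16*(5 + 90) = 16*95 = 1520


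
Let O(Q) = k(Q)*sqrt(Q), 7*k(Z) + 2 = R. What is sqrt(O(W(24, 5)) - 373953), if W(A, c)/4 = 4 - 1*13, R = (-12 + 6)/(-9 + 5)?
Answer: sqrt(-18323697 - 21*I)/7 ≈ 0.00035042 - 611.52*I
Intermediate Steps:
R = 3/2 (R = -6/(-4) = -6*(-1/4) = 3/2 ≈ 1.5000)
k(Z) = -1/14 (k(Z) = -2/7 + (1/7)*(3/2) = -2/7 + 3/14 = -1/14)
W(A, c) = -36 (W(A, c) = 4*(4 - 1*13) = 4*(4 - 13) = 4*(-9) = -36)
O(Q) = -sqrt(Q)/14
sqrt(O(W(24, 5)) - 373953) = sqrt(-3*I/7 - 373953) = sqrt(-373953 - 3*I/7)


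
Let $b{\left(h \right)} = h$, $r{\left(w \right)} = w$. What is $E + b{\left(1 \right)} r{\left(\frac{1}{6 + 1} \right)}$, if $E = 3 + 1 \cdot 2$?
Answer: $\frac{36}{7} \approx 5.1429$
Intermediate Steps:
$E = 5$ ($E = 3 + 2 = 5$)
$E + b{\left(1 \right)} r{\left(\frac{1}{6 + 1} \right)} = 5 + 1 \frac{1}{6 + 1} = 5 + 1 \cdot \frac{1}{7} = 5 + \frac{1}{7} = \frac{36}{7}$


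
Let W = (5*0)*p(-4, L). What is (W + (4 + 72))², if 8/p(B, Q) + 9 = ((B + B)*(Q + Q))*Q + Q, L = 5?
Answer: 5776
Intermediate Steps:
p(B, Q) = 8/(-9 + Q + 4*B*Q²) (p(B, Q) = 8/(-9 + (((B + B)*(Q + Q))*Q + Q)) = 8/(-9 + (((2*B)*(2*Q))*Q + Q)) = 8/(-9 + ((4*B*Q)*Q + Q)) = 8/(-9 + (4*B*Q² + Q)) = 8/(-9 + (Q + 4*B*Q²)) = 8/(-9 + Q + 4*B*Q²))
W = 0 (W = (5*0)*(8/(-9 + 5 + 4*(-4)*5²)) = 0*(8/(-9 + 5 + 4*(-4)*25)) = 0*(8/(-9 + 5 - 400)) = 0*(8/(-404)) = 0*(8*(-1/404)) = 0*(-2/101) = 0)
(W + (4 + 72))² = (0 + (4 + 72))² = (0 + 76)² = 76² = 5776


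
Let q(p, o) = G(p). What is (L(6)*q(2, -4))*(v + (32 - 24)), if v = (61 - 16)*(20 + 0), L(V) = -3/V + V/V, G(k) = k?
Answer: 908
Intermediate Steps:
L(V) = 1 - 3/V (L(V) = -3/V + 1 = 1 - 3/V)
q(p, o) = p
v = 900 (v = 45*20 = 900)
(L(6)*q(2, -4))*(v + (32 - 24)) = (((-3 + 6)/6)*2)*(900 + (32 - 24)) = (((⅙)*3)*2)*(900 + 8) = ((½)*2)*908 = 1*908 = 908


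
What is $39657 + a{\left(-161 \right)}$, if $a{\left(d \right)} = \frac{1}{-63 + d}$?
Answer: $\frac{8883167}{224} \approx 39657.0$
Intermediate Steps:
$39657 + a{\left(-161 \right)} = 39657 + \frac{1}{-63 - 161} = 39657 + \frac{1}{-224} = 39657 - \frac{1}{224} = \frac{8883167}{224}$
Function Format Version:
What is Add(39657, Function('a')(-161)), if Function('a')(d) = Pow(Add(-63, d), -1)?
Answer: Rational(8883167, 224) ≈ 39657.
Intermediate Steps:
Add(39657, Function('a')(-161)) = Add(39657, Pow(Add(-63, -161), -1)) = Add(39657, Pow(-224, -1)) = Add(39657, Rational(-1, 224)) = Rational(8883167, 224)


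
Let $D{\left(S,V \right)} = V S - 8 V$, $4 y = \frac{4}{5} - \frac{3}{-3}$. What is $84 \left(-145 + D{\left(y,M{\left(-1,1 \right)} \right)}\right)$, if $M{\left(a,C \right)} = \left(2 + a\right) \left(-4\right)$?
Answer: $- \frac{48216}{5} \approx -9643.2$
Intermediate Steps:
$y = \frac{9}{20}$ ($y = \frac{\frac{4}{5} - \frac{3}{-3}}{4} = \frac{4 \cdot \frac{1}{5} - -1}{4} = \frac{\frac{4}{5} + 1}{4} = \frac{1}{4} \cdot \frac{9}{5} = \frac{9}{20} \approx 0.45$)
$M{\left(a,C \right)} = -8 - 4 a$
$D{\left(S,V \right)} = - 8 V + S V$ ($D{\left(S,V \right)} = S V - 8 V = - 8 V + S V$)
$84 \left(-145 + D{\left(y,M{\left(-1,1 \right)} \right)}\right) = 84 \left(-145 + \left(-8 - -4\right) \left(-8 + \frac{9}{20}\right)\right) = 84 \left(-145 + \left(-8 + 4\right) \left(- \frac{151}{20}\right)\right) = 84 \left(-145 - - \frac{151}{5}\right) = 84 \left(-145 + \frac{151}{5}\right) = 84 \left(- \frac{574}{5}\right) = - \frac{48216}{5}$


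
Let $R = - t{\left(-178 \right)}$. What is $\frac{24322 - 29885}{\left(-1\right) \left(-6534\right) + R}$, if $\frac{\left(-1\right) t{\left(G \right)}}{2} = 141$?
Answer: $- \frac{5563}{6816} \approx -0.81617$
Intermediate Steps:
$t{\left(G \right)} = -282$ ($t{\left(G \right)} = \left(-2\right) 141 = -282$)
$R = 282$ ($R = \left(-1\right) \left(-282\right) = 282$)
$\frac{24322 - 29885}{\left(-1\right) \left(-6534\right) + R} = \frac{24322 - 29885}{\left(-1\right) \left(-6534\right) + 282} = - \frac{5563}{6534 + 282} = - \frac{5563}{6816}$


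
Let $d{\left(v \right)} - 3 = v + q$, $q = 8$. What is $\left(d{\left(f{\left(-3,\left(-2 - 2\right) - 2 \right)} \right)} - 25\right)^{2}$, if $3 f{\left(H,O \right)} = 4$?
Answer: $\frac{1444}{9} \approx 160.44$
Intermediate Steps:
$f{\left(H,O \right)} = \frac{4}{3}$ ($f{\left(H,O \right)} = \frac{1}{3} \cdot 4 = \frac{4}{3}$)
$d{\left(v \right)} = 11 + v$ ($d{\left(v \right)} = 3 + \left(v + 8\right) = 3 + \left(8 + v\right) = 11 + v$)
$\left(d{\left(f{\left(-3,\left(-2 - 2\right) - 2 \right)} \right)} - 25\right)^{2} = \left(\left(11 + \frac{4}{3}\right) - 25\right)^{2} = \left(\frac{37}{3} - 25\right)^{2} = \left(- \frac{38}{3}\right)^{2} = \frac{1444}{9}$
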